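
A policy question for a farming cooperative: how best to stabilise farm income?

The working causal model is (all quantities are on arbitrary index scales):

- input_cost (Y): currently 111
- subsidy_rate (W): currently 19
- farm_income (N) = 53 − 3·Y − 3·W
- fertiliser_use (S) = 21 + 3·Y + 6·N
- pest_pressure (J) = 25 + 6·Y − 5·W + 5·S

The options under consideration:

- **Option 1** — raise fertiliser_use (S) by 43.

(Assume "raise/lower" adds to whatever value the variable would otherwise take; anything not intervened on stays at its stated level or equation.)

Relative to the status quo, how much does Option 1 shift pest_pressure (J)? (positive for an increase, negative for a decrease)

215

Baseline:
  Y = 111
  W = 19
  N = 53 − 3·111 − 3·19 = -337
  S = 21 + 3·111 + 6·(-337) = -1668
  J = 25 + 6·111 − 5·19 + 5·(-1668) = -7744
Option 1 (S + 43):
  Y = 111
  W = 19
  N = 53 − 3·111 − 3·19 = -337
  S = 21 + 3·111 + 6·(-337) (+43 from intervention) = -1625
  J = 25 + 6·111 − 5·19 + 5·(-1625) = -7529
Change in J: -7529 − (-7744) = 215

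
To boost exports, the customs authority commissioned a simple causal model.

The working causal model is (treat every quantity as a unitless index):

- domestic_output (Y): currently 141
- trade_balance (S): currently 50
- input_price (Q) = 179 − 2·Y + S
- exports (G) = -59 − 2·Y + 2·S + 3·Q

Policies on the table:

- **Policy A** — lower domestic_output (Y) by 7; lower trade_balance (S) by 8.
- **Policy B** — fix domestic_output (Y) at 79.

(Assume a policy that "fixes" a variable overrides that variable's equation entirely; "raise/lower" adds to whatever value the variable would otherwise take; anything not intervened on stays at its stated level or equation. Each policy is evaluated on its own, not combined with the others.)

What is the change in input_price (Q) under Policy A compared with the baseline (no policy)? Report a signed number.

6

Baseline:
  Y = 141
  S = 50
  Q = 179 − 2·141 + 50 = -53
Policy A (Y − 7, S − 8):
  Y = 141 − 7 = 134
  S = 50 − 8 = 42
  Q = 179 − 2·134 + 42 = -47
Change in Q: -47 − (-53) = 6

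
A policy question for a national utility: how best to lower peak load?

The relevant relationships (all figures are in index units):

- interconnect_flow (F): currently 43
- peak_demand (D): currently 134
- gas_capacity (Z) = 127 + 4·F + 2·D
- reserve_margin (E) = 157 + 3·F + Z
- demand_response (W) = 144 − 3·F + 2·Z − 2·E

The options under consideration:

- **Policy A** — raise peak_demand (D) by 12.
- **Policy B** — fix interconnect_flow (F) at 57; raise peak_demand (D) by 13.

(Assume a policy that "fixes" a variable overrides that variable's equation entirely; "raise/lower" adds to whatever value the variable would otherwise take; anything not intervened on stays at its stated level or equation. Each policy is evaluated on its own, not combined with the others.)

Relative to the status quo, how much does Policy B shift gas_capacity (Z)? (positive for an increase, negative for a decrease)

82

Baseline:
  F = 43
  D = 134
  Z = 127 + 4·43 + 2·134 = 567
Policy B (F := 57, D + 13):
  F = 57
  D = 134 + 13 = 147
  Z = 127 + 4·57 + 2·147 = 649
Change in Z: 649 − 567 = 82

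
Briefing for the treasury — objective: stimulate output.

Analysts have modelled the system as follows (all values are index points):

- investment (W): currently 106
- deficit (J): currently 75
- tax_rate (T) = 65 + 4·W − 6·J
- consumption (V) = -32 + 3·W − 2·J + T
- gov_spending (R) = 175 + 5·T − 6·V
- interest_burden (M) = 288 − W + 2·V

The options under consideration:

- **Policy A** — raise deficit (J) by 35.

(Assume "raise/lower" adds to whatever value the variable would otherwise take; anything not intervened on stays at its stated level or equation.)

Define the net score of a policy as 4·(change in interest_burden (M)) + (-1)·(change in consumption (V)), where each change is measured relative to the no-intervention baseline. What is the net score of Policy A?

-1960

Baseline:
  W = 106
  J = 75
  T = 65 + 4·106 − 6·75 = 39
  V = -32 + 3·106 − 2·75 + 39 = 175
  M = 288 − 106 + 2·175 = 532
Policy A (J + 35):
  W = 106
  J = 75 + 35 = 110
  T = 65 + 4·106 − 6·110 = -171
  V = -32 + 3·106 − 2·110 + (-171) = -105
  M = 288 − 106 + 2·(-105) = -28
ΔM = -28 − 532 = -560; ΔV = -105 − 175 = -280
Score = 4·(-560) + (-1)·(-280) = -1960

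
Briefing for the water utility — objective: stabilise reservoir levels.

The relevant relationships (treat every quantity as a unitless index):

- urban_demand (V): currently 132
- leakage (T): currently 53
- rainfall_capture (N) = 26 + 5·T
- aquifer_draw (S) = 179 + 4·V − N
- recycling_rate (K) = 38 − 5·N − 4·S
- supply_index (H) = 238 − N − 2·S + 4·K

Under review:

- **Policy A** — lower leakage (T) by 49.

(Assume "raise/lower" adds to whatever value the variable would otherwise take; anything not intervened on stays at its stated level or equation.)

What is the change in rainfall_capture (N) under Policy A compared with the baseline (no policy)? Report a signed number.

Baseline:
  T = 53
  N = 26 + 5·53 = 291
Policy A (T − 49):
  T = 53 − 49 = 4
  N = 26 + 5·4 = 46
Change in N: 46 − 291 = -245

-245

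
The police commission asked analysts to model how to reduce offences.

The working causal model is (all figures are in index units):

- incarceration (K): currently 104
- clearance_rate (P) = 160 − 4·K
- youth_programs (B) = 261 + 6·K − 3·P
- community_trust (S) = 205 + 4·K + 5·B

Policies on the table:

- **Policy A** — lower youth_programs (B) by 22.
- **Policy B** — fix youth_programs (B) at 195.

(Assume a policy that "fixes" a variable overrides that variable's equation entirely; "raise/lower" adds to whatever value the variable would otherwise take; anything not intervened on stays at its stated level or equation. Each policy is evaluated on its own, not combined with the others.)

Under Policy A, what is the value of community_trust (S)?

Policy A (B − 22):
  K = 104
  P = 160 − 4·104 = -256
  B = 261 + 6·104 − 3·(-256) (−22 from intervention) = 1631
  S = 205 + 4·104 + 5·1631 = 8776

8776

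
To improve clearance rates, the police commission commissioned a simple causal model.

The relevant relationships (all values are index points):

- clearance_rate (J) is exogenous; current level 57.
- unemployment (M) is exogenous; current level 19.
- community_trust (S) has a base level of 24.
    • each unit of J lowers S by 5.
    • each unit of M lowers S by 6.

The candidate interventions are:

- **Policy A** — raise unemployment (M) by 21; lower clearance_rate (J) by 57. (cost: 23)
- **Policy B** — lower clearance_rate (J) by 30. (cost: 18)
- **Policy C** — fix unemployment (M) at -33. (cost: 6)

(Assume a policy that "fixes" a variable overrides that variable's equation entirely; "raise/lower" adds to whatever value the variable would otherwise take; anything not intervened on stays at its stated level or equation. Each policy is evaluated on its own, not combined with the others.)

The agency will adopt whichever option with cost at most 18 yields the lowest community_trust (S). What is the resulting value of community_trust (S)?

-225

Policy B (J − 30):
  J = 57 − 30 = 27
  M = 19
  S = 24 − 5·27 − 6·19 = -225
Policy C (M := -33):
  J = 57
  M = -33
  S = 24 − 5·57 − 6·(-33) = -63
Comparing — Policy B: S=-225, Policy C: S=-63. Lowest is -225 (Policy B).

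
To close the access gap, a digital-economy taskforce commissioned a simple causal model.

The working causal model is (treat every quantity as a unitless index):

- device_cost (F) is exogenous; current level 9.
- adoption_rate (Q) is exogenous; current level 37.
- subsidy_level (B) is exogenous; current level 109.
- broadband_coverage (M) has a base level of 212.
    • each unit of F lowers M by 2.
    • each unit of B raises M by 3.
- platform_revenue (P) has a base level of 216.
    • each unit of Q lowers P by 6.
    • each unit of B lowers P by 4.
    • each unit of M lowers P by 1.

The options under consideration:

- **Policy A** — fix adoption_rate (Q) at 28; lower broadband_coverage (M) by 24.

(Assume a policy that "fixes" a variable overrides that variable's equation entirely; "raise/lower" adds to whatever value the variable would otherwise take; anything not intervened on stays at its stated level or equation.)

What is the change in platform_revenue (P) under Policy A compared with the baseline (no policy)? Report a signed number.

Baseline:
  F = 9
  Q = 37
  B = 109
  M = 212 − 2·9 + 3·109 = 521
  P = 216 − 6·37 − 4·109 − 521 = -963
Policy A (Q := 28, M − 24):
  F = 9
  Q = 28
  B = 109
  M = 212 − 2·9 + 3·109 (−24 from intervention) = 497
  P = 216 − 6·28 − 4·109 − 497 = -885
Change in P: -885 − (-963) = 78

78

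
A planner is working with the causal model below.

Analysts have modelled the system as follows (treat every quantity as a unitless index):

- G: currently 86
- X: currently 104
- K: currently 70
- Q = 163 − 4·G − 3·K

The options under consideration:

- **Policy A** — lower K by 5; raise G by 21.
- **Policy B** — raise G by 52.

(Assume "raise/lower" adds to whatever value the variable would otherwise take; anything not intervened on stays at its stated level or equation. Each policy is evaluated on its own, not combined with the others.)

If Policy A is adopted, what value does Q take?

Policy A (K − 5, G + 21):
  G = 86 + 21 = 107
  K = 70 − 5 = 65
  Q = 163 − 4·107 − 3·65 = -460

-460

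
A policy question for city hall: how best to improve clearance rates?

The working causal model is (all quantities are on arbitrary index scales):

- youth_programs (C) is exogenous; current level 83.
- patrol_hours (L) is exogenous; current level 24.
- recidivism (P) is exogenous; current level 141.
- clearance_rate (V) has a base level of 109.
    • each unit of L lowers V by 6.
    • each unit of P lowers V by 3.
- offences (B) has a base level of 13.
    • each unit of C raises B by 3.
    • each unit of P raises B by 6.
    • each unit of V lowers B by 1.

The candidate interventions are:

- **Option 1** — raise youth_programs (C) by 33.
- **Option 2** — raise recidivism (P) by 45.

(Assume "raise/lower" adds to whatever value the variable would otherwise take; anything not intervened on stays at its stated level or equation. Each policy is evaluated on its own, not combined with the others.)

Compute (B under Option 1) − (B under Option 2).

Option 1 (C + 33):
  C = 83 + 33 = 116
  L = 24
  P = 141
  V = 109 − 6·24 − 3·141 = -458
  B = 13 + 3·116 + 6·141 − (-458) = 1665
Option 2 (P + 45):
  C = 83
  L = 24
  P = 141 + 45 = 186
  V = 109 − 6·24 − 3·186 = -593
  B = 13 + 3·83 + 6·186 − (-593) = 1971
B: 1665 − 1971 = -306

-306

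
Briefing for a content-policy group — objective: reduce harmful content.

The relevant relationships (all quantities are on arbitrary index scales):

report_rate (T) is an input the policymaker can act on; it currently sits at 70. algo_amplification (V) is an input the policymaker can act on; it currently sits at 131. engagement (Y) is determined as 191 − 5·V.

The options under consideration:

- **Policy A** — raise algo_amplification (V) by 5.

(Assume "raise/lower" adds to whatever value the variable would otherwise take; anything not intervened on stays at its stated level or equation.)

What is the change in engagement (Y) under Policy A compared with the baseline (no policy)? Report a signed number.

-25

Baseline:
  V = 131
  Y = 191 − 5·131 = -464
Policy A (V + 5):
  V = 131 + 5 = 136
  Y = 191 − 5·136 = -489
Change in Y: -489 − (-464) = -25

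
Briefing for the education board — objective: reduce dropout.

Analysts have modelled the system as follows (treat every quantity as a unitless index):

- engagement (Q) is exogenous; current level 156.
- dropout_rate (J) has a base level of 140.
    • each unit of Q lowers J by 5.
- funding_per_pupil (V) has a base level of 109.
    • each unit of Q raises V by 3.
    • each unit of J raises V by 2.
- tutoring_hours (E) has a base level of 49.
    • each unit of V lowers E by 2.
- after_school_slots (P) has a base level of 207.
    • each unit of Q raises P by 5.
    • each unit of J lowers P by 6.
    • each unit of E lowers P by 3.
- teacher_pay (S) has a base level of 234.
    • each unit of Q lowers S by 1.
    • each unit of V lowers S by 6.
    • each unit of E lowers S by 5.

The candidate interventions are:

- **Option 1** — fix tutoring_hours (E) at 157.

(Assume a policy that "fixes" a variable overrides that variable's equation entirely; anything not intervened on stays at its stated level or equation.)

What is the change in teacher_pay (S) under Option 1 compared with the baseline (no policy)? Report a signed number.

Baseline:
  Q = 156
  J = 140 − 5·156 = -640
  V = 109 + 3·156 + 2·(-640) = -703
  E = 49 − 2·(-703) = 1455
  S = 234 − 156 − 6·(-703) − 5·1455 = -2979
Option 1 (E := 157):
  Q = 156
  J = 140 − 5·156 = -640
  V = 109 + 3·156 + 2·(-640) = -703
  E = 157
  S = 234 − 156 − 6·(-703) − 5·157 = 3511
Change in S: 3511 − (-2979) = 6490

6490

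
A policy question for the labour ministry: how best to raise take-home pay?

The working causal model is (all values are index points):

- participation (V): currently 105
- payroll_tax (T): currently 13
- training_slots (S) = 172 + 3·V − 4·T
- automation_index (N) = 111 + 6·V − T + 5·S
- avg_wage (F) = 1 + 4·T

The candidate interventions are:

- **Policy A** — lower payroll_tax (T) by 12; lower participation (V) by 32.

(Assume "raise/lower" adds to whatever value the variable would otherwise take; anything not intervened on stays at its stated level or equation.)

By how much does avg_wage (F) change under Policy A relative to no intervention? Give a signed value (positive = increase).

Baseline:
  T = 13
  F = 1 + 4·13 = 53
Policy A (T − 12, V − 32):
  T = 13 − 12 = 1
  F = 1 + 4·1 = 5
Change in F: 5 − 53 = -48

-48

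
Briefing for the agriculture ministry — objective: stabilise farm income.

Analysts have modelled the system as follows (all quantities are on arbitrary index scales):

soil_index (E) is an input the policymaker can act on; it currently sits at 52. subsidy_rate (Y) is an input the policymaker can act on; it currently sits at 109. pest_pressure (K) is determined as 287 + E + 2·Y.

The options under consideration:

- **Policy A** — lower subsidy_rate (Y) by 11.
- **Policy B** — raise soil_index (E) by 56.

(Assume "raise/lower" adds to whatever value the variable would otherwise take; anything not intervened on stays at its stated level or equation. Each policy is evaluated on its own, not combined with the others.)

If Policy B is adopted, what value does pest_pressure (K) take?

613

Policy B (E + 56):
  E = 52 + 56 = 108
  Y = 109
  K = 287 + 108 + 2·109 = 613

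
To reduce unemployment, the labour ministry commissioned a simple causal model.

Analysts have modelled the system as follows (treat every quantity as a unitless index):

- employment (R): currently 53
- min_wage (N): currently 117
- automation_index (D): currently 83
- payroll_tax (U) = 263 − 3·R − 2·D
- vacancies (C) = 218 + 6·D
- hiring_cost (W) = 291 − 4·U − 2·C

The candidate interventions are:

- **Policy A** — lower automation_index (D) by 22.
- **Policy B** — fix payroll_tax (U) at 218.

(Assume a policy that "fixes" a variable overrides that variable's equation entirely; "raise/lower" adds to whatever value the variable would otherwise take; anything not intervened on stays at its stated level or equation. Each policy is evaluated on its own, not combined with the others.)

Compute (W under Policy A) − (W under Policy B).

Policy A (D − 22):
  R = 53
  D = 83 − 22 = 61
  U = 263 − 3·53 − 2·61 = -18
  C = 218 + 6·61 = 584
  W = 291 − 4·(-18) − 2·584 = -805
Policy B (U := 218):
  R = 53
  D = 83
  U = 218
  C = 218 + 6·83 = 716
  W = 291 − 4·218 − 2·716 = -2013
W: -805 − (-2013) = 1208

1208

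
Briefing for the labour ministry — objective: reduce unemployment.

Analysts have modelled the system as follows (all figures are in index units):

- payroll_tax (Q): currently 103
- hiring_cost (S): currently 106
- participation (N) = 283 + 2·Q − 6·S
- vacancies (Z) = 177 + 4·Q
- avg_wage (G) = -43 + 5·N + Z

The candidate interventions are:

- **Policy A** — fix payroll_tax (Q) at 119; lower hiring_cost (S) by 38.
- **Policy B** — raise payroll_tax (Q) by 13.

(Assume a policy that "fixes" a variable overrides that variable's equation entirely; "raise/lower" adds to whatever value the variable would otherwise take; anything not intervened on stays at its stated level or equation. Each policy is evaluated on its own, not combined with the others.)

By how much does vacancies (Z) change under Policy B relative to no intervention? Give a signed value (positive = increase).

52

Baseline:
  Q = 103
  Z = 177 + 4·103 = 589
Policy B (Q + 13):
  Q = 103 + 13 = 116
  Z = 177 + 4·116 = 641
Change in Z: 641 − 589 = 52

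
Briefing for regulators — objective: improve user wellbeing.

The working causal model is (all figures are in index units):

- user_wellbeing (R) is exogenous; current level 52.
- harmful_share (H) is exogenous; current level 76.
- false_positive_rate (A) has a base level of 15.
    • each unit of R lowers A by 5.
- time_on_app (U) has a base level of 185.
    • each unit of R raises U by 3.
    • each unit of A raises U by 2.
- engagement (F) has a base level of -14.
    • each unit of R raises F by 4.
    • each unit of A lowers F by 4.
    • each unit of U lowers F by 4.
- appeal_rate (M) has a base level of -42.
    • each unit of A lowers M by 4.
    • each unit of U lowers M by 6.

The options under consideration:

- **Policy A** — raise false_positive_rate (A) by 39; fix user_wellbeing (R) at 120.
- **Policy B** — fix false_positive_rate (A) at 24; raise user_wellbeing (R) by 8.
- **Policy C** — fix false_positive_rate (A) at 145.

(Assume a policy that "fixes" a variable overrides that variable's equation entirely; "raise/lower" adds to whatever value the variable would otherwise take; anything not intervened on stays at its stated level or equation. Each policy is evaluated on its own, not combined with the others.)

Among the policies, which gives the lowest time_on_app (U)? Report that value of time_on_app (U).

-547

Policy A (A + 39, R := 120):
  R = 120
  A = 15 − 5·120 (+39 from intervention) = -546
  U = 185 + 3·120 + 2·(-546) = -547
Policy B (A := 24, R + 8):
  R = 52 + 8 = 60
  A = 24
  U = 185 + 3·60 + 2·24 = 413
Policy C (A := 145):
  R = 52
  A = 145
  U = 185 + 3·52 + 2·145 = 631
Comparing — Policy A: U=-547, Policy B: U=413, Policy C: U=631. Lowest is -547 (Policy A).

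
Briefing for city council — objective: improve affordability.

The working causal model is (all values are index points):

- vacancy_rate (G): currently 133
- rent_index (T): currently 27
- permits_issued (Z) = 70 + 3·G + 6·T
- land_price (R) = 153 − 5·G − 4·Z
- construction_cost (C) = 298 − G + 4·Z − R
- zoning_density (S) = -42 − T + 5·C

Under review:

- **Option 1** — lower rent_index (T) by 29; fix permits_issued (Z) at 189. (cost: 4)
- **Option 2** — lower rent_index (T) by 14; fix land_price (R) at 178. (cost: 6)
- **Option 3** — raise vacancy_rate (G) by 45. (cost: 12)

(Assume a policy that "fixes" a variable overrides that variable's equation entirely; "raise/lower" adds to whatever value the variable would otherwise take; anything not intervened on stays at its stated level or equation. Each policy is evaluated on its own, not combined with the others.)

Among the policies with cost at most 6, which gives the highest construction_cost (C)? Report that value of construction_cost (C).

Option 1 (T − 29, Z := 189):
  G = 133
  T = 27 − 29 = -2
  Z = 189
  R = 153 − 5·133 − 4·189 = -1268
  C = 298 − 133 + 4·189 − (-1268) = 2189
Option 2 (T − 14, R := 178):
  G = 133
  T = 27 − 14 = 13
  Z = 70 + 3·133 + 6·13 = 547
  R = 178
  C = 298 − 133 + 4·547 − 178 = 2175
Comparing — Option 1: C=2189, Option 2: C=2175. Highest is 2189 (Option 1).

2189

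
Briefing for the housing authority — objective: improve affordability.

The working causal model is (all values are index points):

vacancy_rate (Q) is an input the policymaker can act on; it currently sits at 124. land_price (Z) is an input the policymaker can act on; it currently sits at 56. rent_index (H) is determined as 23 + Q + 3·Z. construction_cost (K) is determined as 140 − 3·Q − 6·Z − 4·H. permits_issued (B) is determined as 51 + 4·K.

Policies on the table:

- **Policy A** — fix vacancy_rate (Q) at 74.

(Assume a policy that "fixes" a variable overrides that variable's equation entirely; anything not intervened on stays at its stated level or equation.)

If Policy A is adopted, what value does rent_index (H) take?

Policy A (Q := 74):
  Q = 74
  Z = 56
  H = 23 + 74 + 3·56 = 265

265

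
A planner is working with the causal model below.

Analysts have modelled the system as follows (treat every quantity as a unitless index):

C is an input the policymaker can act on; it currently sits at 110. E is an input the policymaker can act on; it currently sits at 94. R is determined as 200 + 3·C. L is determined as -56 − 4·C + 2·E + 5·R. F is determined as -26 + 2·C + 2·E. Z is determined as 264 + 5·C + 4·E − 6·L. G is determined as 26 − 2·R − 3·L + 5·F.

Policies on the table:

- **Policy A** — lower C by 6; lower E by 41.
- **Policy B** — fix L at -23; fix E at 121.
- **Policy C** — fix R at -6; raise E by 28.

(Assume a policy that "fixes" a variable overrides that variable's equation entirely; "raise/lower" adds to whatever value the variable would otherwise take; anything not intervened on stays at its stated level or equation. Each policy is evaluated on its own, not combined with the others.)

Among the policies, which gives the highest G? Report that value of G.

Policy A (C − 6, E − 41):
  C = 110 − 6 = 104
  E = 94 − 41 = 53
  R = 200 + 3·104 = 512
  L = -56 − 4·104 + 2·53 + 5·512 = 2194
  F = -26 + 2·104 + 2·53 = 288
  G = 26 − 2·512 − 3·2194 + 5·288 = -6140
Policy B (L := -23, E := 121):
  C = 110
  E = 121
  R = 200 + 3·110 = 530
  L = -23
  F = -26 + 2·110 + 2·121 = 436
  G = 26 − 2·530 − 3·(-23) + 5·436 = 1215
Policy C (R := -6, E + 28):
  C = 110
  E = 94 + 28 = 122
  R = -6
  L = -56 − 4·110 + 2·122 + 5·(-6) = -282
  F = -26 + 2·110 + 2·122 = 438
  G = 26 − 2·(-6) − 3·(-282) + 5·438 = 3074
Comparing — Policy A: G=-6140, Policy B: G=1215, Policy C: G=3074. Highest is 3074 (Policy C).

3074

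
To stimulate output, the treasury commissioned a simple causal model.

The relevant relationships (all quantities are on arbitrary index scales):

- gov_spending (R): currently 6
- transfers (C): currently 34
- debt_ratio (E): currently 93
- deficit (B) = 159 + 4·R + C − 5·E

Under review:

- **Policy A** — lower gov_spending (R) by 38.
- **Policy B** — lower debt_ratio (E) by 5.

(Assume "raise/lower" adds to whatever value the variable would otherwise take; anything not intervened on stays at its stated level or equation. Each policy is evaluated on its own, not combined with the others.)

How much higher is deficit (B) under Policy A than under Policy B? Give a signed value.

-177

Policy A (R − 38):
  R = 6 − 38 = -32
  C = 34
  E = 93
  B = 159 + 4·(-32) + 34 − 5·93 = -400
Policy B (E − 5):
  R = 6
  C = 34
  E = 93 − 5 = 88
  B = 159 + 4·6 + 34 − 5·88 = -223
B: -400 − (-223) = -177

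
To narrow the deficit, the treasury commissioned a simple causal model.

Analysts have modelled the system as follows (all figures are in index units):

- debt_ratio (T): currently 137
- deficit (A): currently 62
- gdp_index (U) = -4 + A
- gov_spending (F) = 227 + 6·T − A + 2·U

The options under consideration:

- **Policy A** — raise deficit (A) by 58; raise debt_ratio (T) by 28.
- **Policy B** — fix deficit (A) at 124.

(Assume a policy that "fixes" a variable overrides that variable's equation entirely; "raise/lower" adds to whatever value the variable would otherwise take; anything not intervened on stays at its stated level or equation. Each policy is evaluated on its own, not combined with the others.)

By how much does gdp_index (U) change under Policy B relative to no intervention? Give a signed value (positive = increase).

62

Baseline:
  A = 62
  U = -4 + 62 = 58
Policy B (A := 124):
  A = 124
  U = -4 + 124 = 120
Change in U: 120 − 58 = 62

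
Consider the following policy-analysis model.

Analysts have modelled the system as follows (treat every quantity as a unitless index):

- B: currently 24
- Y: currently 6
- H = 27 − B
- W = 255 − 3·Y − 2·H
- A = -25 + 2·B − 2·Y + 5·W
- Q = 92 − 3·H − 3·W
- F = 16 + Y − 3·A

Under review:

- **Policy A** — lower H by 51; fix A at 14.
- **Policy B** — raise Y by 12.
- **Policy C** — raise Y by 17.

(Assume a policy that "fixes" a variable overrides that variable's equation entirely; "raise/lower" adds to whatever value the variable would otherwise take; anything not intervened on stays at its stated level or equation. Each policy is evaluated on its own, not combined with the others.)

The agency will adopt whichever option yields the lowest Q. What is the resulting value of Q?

-763

Policy A (H − 51, A := 14):
  B = 24
  Y = 6
  H = 27 − 24 (−51 from intervention) = -48
  W = 255 − 3·6 − 2·(-48) = 333
  Q = 92 − 3·(-48) − 3·333 = -763
Policy B (Y + 12):
  B = 24
  Y = 6 + 12 = 18
  H = 27 − 24 = 3
  W = 255 − 3·18 − 2·3 = 195
  Q = 92 − 3·3 − 3·195 = -502
Policy C (Y + 17):
  B = 24
  Y = 6 + 17 = 23
  H = 27 − 24 = 3
  W = 255 − 3·23 − 2·3 = 180
  Q = 92 − 3·3 − 3·180 = -457
Comparing — Policy A: Q=-763, Policy B: Q=-502, Policy C: Q=-457. Lowest is -763 (Policy A).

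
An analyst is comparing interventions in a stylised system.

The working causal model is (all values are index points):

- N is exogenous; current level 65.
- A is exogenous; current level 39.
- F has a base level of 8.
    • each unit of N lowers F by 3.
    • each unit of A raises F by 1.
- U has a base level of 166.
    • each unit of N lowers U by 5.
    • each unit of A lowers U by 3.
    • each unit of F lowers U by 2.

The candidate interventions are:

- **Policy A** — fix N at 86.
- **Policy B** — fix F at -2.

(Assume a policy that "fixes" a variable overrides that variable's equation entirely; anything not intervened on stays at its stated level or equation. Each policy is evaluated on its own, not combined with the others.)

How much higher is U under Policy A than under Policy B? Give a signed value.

Policy A (N := 86):
  N = 86
  A = 39
  F = 8 − 3·86 + 39 = -211
  U = 166 − 5·86 − 3·39 − 2·(-211) = 41
Policy B (F := -2):
  N = 65
  A = 39
  F = -2
  U = 166 − 5·65 − 3·39 − 2·(-2) = -272
U: 41 − (-272) = 313

313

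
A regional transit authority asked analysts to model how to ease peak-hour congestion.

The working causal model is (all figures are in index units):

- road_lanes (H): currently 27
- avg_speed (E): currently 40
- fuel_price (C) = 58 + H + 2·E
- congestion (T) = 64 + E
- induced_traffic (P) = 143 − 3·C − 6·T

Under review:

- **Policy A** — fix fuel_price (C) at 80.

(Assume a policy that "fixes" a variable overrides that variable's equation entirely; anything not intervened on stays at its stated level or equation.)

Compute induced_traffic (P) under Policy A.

-721

Policy A (C := 80):
  H = 27
  E = 40
  C = 80
  T = 64 + 40 = 104
  P = 143 − 3·80 − 6·104 = -721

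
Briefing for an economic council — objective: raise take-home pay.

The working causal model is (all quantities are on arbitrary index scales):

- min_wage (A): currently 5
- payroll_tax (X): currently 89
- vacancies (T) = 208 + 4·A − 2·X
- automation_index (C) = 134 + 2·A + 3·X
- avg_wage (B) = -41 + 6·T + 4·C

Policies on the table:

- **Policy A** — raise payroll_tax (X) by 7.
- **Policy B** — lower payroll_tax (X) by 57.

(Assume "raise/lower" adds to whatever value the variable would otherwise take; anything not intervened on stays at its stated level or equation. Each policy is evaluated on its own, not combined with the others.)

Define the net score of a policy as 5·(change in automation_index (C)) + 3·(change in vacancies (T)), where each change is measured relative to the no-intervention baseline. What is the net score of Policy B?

-513

Baseline:
  A = 5
  X = 89
  T = 208 + 4·5 − 2·89 = 50
  C = 134 + 2·5 + 3·89 = 411
Policy B (X − 57):
  A = 5
  X = 89 − 57 = 32
  T = 208 + 4·5 − 2·32 = 164
  C = 134 + 2·5 + 3·32 = 240
ΔC = 240 − 411 = -171; ΔT = 164 − 50 = 114
Score = 5·(-171) + 3·114 = -513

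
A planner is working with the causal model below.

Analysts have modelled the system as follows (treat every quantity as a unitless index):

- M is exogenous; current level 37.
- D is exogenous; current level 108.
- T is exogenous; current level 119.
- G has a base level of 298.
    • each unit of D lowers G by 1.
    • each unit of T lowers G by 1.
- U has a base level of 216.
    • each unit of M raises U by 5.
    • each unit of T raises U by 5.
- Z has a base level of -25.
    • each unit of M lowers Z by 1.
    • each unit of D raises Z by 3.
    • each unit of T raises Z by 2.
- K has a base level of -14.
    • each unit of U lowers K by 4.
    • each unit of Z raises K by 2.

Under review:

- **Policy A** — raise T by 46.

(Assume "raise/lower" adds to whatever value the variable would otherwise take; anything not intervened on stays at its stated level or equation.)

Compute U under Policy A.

Policy A (T + 46):
  M = 37
  T = 119 + 46 = 165
  U = 216 + 5·37 + 5·165 = 1226

1226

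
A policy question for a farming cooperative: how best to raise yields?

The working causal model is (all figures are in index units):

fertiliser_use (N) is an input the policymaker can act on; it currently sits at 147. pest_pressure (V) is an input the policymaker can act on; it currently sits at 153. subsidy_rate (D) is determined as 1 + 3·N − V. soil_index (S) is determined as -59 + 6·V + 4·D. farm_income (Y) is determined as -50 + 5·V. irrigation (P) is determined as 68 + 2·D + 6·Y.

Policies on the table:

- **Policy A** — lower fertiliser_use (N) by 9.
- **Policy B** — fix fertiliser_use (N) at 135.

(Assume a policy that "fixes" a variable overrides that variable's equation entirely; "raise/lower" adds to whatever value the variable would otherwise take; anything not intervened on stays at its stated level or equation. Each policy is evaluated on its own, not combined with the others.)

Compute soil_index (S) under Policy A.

Policy A (N − 9):
  N = 147 − 9 = 138
  V = 153
  D = 1 + 3·138 − 153 = 262
  S = -59 + 6·153 + 4·262 = 1907

1907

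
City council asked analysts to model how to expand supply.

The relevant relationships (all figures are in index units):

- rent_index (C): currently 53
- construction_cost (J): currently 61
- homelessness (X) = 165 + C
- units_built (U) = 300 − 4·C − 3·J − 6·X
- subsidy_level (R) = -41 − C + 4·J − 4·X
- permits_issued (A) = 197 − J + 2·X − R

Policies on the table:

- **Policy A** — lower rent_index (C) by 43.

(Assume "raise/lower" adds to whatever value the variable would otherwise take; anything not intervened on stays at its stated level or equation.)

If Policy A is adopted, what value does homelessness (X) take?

Policy A (C − 43):
  C = 53 − 43 = 10
  X = 165 + 10 = 175

175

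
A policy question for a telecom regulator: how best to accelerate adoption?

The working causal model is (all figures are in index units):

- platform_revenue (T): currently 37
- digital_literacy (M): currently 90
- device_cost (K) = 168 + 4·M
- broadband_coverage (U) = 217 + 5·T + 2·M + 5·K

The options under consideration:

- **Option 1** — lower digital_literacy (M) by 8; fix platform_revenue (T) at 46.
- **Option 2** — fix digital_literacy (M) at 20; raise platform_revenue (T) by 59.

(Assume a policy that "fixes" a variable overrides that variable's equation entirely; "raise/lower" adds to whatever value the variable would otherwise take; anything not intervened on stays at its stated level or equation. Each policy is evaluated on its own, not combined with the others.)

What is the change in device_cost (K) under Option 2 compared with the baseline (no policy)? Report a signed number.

Baseline:
  M = 90
  K = 168 + 4·90 = 528
Option 2 (M := 20, T + 59):
  M = 20
  K = 168 + 4·20 = 248
Change in K: 248 − 528 = -280

-280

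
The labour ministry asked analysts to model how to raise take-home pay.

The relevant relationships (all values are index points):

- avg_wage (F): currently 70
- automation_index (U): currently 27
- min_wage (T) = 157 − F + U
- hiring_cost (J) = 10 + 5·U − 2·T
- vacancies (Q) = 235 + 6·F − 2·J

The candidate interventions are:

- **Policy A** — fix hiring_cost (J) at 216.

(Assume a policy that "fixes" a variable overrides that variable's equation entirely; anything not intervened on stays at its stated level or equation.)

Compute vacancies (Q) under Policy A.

223

Policy A (J := 216):
  F = 70
  U = 27
  T = 157 − 70 + 27 = 114
  J = 216
  Q = 235 + 6·70 − 2·216 = 223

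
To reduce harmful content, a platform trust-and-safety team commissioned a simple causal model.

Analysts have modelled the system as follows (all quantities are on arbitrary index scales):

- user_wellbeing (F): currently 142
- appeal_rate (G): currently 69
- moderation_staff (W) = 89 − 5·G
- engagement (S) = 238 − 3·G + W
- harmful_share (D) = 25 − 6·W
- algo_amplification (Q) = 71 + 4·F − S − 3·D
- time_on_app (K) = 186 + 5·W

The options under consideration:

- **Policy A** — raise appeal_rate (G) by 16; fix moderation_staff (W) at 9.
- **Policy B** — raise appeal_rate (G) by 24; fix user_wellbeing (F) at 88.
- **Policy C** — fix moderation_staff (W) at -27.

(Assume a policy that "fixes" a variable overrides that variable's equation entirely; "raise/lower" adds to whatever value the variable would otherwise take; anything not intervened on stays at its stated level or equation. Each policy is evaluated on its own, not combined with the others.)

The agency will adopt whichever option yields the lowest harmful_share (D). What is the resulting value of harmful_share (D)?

-29

Policy A (G + 16, W := 9):
  G = 69 + 16 = 85
  W = 9
  D = 25 − 6·9 = -29
Policy B (G + 24, F := 88):
  G = 69 + 24 = 93
  W = 89 − 5·93 = -376
  D = 25 − 6·(-376) = 2281
Policy C (W := -27):
  G = 69
  W = -27
  D = 25 − 6·(-27) = 187
Comparing — Policy A: D=-29, Policy B: D=2281, Policy C: D=187. Lowest is -29 (Policy A).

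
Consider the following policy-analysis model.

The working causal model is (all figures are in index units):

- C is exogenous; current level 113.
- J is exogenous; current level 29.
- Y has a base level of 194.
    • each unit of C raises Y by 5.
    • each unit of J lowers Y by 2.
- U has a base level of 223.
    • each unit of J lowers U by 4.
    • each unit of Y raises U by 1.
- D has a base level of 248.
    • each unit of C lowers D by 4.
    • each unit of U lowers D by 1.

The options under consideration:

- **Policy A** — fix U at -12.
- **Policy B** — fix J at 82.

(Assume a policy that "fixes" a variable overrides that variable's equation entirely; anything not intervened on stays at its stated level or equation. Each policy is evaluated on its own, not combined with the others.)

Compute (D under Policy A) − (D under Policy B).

Policy A (U := -12):
  C = 113
  J = 29
  Y = 194 + 5·113 − 2·29 = 701
  U = -12
  D = 248 − 4·113 − (-12) = -192
Policy B (J := 82):
  C = 113
  J = 82
  Y = 194 + 5·113 − 2·82 = 595
  U = 223 − 4·82 + 595 = 490
  D = 248 − 4·113 − 490 = -694
D: -192 − (-694) = 502

502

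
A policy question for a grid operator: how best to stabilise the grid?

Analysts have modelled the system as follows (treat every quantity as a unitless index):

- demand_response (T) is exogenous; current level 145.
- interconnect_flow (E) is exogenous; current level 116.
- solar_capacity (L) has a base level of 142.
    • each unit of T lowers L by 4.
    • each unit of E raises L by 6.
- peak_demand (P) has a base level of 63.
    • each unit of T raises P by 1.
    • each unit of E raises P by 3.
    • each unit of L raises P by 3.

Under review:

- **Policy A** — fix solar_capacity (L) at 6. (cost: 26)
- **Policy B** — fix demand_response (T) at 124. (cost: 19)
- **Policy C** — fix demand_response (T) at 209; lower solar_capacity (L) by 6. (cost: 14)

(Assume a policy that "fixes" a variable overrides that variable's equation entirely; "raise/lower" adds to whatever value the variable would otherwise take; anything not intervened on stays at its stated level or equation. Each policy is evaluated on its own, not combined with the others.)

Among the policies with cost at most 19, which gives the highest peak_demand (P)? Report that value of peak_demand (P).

1561

Policy B (T := 124):
  T = 124
  E = 116
  L = 142 − 4·124 + 6·116 = 342
  P = 63 + 124 + 3·116 + 3·342 = 1561
Policy C (T := 209, L − 6):
  T = 209
  E = 116
  L = 142 − 4·209 + 6·116 (−6 from intervention) = -4
  P = 63 + 209 + 3·116 + 3·(-4) = 608
Comparing — Policy B: P=1561, Policy C: P=608. Highest is 1561 (Policy B).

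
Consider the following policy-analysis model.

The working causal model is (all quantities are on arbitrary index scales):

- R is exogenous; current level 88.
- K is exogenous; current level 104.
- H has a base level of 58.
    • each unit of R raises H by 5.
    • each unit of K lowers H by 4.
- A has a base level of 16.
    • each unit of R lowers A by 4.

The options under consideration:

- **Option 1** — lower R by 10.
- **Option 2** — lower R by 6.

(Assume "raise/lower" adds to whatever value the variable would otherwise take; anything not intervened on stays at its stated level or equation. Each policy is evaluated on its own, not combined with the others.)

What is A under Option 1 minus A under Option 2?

Option 1 (R − 10):
  R = 88 − 10 = 78
  A = 16 − 4·78 = -296
Option 2 (R − 6):
  R = 88 − 6 = 82
  A = 16 − 4·82 = -312
A: -296 − (-312) = 16

16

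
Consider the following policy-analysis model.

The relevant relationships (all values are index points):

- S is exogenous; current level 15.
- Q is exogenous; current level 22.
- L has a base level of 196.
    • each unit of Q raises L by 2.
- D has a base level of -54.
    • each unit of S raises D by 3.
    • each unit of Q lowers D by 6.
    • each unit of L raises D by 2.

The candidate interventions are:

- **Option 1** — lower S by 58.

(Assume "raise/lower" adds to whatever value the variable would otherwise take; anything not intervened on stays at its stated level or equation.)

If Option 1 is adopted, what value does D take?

165

Option 1 (S − 58):
  S = 15 − 58 = -43
  Q = 22
  L = 196 + 2·22 = 240
  D = -54 + 3·(-43) − 6·22 + 2·240 = 165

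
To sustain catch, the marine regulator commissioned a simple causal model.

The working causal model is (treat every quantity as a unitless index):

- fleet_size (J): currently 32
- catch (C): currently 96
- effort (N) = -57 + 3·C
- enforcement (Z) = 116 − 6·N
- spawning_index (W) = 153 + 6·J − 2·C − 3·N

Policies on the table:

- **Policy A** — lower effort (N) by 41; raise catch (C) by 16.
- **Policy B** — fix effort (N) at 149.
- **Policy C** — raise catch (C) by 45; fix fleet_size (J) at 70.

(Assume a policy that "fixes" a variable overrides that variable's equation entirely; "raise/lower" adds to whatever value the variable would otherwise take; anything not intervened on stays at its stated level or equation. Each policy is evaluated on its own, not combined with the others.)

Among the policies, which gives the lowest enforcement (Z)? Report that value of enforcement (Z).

-2080

Policy A (N − 41, C + 16):
  C = 96 + 16 = 112
  N = -57 + 3·112 (−41 from intervention) = 238
  Z = 116 − 6·238 = -1312
Policy B (N := 149):
  C = 96
  N = 149
  Z = 116 − 6·149 = -778
Policy C (C + 45, J := 70):
  C = 96 + 45 = 141
  N = -57 + 3·141 = 366
  Z = 116 − 6·366 = -2080
Comparing — Policy A: Z=-1312, Policy B: Z=-778, Policy C: Z=-2080. Lowest is -2080 (Policy C).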